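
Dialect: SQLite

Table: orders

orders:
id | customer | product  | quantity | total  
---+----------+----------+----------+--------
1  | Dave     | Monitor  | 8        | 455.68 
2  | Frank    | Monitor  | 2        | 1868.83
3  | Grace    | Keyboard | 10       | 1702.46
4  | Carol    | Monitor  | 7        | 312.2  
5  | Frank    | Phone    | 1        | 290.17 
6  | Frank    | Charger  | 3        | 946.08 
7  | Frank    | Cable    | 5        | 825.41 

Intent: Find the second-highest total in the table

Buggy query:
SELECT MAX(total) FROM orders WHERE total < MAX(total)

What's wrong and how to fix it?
Bug: MAX(total) on the right of the comparison is an aggregate-in-WHERE error

Fix: Put the inner MAX in a scalar subquery

Corrected query:
SELECT MAX(total) FROM orders WHERE total < (SELECT MAX(total) FROM orders)

Result:
MAX(total)
----------
1702.46   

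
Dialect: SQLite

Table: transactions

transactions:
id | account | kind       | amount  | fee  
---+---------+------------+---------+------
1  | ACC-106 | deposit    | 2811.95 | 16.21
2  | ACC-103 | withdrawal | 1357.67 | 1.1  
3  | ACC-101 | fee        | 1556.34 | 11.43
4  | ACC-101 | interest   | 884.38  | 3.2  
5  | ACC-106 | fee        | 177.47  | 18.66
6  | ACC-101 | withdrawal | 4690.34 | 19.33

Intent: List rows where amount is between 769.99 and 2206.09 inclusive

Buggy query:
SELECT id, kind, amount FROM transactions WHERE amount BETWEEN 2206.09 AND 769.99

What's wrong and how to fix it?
Bug: BETWEEN expects the lower bound first; with 2206.09 AND 769.99 the range is empty

Fix: Write BETWEEN 769.99 AND 2206.09

Corrected query:
SELECT id, kind, amount FROM transactions WHERE amount BETWEEN 769.99 AND 2206.09

Result:
id | kind       | amount 
---+------------+--------
2  | withdrawal | 1357.67
3  | fee        | 1556.34
4  | interest   | 884.38 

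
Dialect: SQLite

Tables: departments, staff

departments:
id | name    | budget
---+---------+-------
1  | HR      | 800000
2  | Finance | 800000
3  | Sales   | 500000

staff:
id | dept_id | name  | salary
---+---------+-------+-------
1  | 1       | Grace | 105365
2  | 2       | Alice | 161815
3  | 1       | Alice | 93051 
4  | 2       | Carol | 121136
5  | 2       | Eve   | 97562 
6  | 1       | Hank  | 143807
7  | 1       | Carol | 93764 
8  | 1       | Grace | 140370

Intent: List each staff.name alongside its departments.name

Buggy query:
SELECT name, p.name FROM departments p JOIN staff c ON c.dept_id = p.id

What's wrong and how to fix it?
Bug: Both tables have a 'name' column; the unqualified reference is ambiguous

Fix: Qualify the column with its table alias (c.name)

Corrected query:
SELECT c.name, p.name FROM departments p JOIN staff c ON c.dept_id = p.id

Result:
name  | name   
------+--------
Grace | HR     
Alice | Finance
Alice | HR     
Carol | Finance
Eve   | Finance
Hank  | HR     
Carol | HR     
Grace | HR     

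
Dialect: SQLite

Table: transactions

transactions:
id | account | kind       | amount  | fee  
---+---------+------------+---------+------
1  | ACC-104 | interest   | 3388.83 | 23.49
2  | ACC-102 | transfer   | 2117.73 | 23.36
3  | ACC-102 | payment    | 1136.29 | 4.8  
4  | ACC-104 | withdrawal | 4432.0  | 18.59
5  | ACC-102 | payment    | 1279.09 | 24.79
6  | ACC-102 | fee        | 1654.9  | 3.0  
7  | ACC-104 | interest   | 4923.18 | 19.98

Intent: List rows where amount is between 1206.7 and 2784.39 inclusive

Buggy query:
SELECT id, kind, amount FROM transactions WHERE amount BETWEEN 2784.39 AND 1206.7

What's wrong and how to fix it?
Bug: The bounds are reversed; BETWEEN a AND b requires a <= b to match anything

Fix: Swap the bounds so the smaller value comes first

Corrected query:
SELECT id, kind, amount FROM transactions WHERE amount BETWEEN 1206.7 AND 2784.39

Result:
id | kind     | amount 
---+----------+--------
2  | transfer | 2117.73
5  | payment  | 1279.09
6  | fee      | 1654.9 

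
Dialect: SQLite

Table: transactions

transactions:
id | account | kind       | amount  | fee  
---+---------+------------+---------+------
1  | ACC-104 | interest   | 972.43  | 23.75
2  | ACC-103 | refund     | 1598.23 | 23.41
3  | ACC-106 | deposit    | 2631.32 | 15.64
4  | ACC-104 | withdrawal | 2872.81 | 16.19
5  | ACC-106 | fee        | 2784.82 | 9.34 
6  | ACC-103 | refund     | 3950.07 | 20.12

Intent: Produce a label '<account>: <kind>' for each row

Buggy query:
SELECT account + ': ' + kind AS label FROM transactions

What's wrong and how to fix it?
Bug: SQLite uses || for string concatenation; + coerces text to numbers (yielding 0)

Fix: Replace + with || to concatenate text

Corrected query:
SELECT account || ': ' || kind AS label FROM transactions

Result:
label              
-------------------
ACC-104: interest  
ACC-103: refund    
ACC-106: deposit   
ACC-104: withdrawal
ACC-106: fee       
ACC-103: refund    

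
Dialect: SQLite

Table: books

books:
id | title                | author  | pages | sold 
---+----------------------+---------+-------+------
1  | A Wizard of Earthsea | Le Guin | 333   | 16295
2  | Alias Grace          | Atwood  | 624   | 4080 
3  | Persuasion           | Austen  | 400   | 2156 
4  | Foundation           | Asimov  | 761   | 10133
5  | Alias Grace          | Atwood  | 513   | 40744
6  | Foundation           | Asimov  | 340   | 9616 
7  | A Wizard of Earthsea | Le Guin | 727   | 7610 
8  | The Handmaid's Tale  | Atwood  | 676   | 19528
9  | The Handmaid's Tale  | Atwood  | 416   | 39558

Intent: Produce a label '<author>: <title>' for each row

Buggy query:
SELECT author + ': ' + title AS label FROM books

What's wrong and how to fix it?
Bug: '+' is numeric addition; on text columns SQLite converts them to 0 instead of concatenating

Fix: Replace + with || to concatenate text

Corrected query:
SELECT author || ': ' || title AS label FROM books

Result:
label                        
-----------------------------
Le Guin: A Wizard of Earthsea
Atwood: Alias Grace          
Austen: Persuasion           
Asimov: Foundation           
Atwood: Alias Grace          
Asimov: Foundation           
Le Guin: A Wizard of Earthsea
Atwood: The Handmaid's Tale  
Atwood: The Handmaid's Tale  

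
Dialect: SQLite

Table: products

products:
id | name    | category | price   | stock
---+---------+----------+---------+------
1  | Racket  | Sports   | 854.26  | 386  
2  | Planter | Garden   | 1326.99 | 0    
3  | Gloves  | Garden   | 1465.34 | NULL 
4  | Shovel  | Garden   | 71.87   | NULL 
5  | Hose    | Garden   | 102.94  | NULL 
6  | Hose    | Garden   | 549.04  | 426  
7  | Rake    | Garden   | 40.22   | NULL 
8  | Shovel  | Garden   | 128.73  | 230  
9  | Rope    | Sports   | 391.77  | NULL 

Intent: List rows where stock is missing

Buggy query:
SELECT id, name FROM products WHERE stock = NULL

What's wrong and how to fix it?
Bug: '= NULL' is always unknown in SQL three-valued logic, so no rows match

Fix: Replace '= NULL' with 'IS NULL'

Corrected query:
SELECT id, name FROM products WHERE stock IS NULL

Result:
id | name  
---+-------
3  | Gloves
4  | Shovel
5  | Hose  
7  | Rake  
9  | Rope  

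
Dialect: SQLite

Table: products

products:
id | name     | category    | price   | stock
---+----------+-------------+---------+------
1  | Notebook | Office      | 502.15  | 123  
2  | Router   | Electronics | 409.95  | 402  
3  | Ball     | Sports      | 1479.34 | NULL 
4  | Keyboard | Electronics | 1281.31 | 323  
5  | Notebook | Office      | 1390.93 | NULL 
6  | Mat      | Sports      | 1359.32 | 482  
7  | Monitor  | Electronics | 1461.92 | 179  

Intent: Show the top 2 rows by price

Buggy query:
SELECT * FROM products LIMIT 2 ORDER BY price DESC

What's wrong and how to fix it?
Bug: ORDER BY cannot follow LIMIT; LIMIT is the final clause

Fix: Sort with ORDER BY, then apply LIMIT

Corrected query:
SELECT * FROM products ORDER BY price DESC LIMIT 2

Result:
id | name    | category    | price   | stock
---+---------+-------------+---------+------
3  | Ball    | Sports      | 1479.34 | NULL 
7  | Monitor | Electronics | 1461.92 | 179  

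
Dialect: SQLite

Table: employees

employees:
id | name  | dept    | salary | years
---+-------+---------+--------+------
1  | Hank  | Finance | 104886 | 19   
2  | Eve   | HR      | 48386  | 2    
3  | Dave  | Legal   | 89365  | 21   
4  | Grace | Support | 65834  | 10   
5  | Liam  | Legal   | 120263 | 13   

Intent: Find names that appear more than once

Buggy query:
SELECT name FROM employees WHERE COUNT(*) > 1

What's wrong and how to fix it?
Bug: COUNT(*) is an aggregate and cannot be used in WHERE

Fix: GROUP BY name, then filter groups with HAVING COUNT(*) > 1

Corrected query:
SELECT name FROM employees GROUP BY name HAVING COUNT(*) > 1

Result:
(no rows)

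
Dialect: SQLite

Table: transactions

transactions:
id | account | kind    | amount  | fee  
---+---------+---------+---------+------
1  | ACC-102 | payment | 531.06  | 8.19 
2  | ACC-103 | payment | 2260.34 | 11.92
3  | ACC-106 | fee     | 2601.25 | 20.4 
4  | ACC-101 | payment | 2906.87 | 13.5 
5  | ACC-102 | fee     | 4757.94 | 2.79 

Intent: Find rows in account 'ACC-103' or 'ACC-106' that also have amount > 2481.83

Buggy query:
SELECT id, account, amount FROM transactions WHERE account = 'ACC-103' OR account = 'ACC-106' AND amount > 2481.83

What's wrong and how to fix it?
Bug: AND binds tighter than OR, so this parses as account = 'ACC-103' OR (account = 'ACC-106' AND amount > 2481.83)

Fix: Group the OR with parentheses (or use IN), then AND the threshold

Corrected query:
SELECT id, account, amount FROM transactions WHERE (account = 'ACC-103' OR account = 'ACC-106') AND amount > 2481.83

Result:
id | account | amount 
---+---------+--------
3  | ACC-106 | 2601.25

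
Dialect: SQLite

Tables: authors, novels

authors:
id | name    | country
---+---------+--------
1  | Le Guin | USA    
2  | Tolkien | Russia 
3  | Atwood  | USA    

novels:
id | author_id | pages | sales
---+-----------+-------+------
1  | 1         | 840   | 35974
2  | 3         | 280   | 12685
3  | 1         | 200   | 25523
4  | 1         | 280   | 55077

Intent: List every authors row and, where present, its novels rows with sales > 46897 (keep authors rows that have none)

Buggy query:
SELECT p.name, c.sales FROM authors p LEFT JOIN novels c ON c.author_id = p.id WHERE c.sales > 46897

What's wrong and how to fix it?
Bug: Filtering c.sales in WHERE discards the NULL rows produced by LEFT JOIN, turning it into an inner join

Fix: Put 'c.sales > 46897' in the JOIN's ON clause instead of WHERE

Corrected query:
SELECT p.name, c.sales FROM authors p LEFT JOIN novels c ON c.author_id = p.id AND c.sales > 46897

Result:
name    | sales
--------+------
Le Guin | 55077
Tolkien | NULL 
Atwood  | NULL 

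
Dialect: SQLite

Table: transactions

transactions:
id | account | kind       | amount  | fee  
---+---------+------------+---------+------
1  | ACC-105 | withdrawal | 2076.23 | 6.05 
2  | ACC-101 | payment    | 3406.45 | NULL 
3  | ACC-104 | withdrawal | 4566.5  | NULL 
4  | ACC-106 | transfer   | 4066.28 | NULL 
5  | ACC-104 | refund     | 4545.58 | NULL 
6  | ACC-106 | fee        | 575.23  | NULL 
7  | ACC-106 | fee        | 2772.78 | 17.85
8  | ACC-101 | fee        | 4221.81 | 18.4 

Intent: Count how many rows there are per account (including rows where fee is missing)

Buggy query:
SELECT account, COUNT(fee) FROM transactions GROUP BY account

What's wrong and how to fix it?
Bug: COUNT(fee) skips NULLs, so groups with missing fee are undercounted

Fix: Replace COUNT(fee) with COUNT(*)

Corrected query:
SELECT account, COUNT(*) FROM transactions GROUP BY account

Result:
account | COUNT(*)
--------+---------
ACC-101 | 2       
ACC-104 | 2       
ACC-105 | 1       
ACC-106 | 3       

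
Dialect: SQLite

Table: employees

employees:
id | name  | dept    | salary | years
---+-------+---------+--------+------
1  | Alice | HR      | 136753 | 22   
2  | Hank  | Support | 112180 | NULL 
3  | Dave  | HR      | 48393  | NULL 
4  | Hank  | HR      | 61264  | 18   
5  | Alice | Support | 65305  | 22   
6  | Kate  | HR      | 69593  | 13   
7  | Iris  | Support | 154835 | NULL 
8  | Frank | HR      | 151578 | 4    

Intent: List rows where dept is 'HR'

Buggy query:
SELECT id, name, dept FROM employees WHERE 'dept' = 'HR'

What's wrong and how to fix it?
Bug: Single quotes denote string literals in SQL; the column name is being compared as a constant string

Fix: Reference the column as dept without single quotes

Corrected query:
SELECT id, name, dept FROM employees WHERE dept = 'HR'

Result:
id | name  | dept
---+-------+-----
1  | Alice | HR  
3  | Dave  | HR  
4  | Hank  | HR  
6  | Kate  | HR  
8  | Frank | HR  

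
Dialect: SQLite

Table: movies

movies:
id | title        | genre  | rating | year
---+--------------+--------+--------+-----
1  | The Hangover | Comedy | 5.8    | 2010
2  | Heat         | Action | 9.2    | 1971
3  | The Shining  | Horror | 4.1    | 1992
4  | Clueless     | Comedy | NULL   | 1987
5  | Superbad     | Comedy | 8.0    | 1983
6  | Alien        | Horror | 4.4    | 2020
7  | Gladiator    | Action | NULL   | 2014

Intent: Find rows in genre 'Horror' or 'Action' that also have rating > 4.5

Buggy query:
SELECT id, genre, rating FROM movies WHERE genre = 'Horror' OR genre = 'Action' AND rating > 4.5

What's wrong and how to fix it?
Bug: Without parentheses, AND is evaluated before OR, so the rating filter only applies to the 'Action' branch

Fix: Group the OR with parentheses (or use IN), then AND the threshold

Corrected query:
SELECT id, genre, rating FROM movies WHERE (genre = 'Horror' OR genre = 'Action') AND rating > 4.5

Result:
id | genre  | rating
---+--------+-------
2  | Action | 9.2   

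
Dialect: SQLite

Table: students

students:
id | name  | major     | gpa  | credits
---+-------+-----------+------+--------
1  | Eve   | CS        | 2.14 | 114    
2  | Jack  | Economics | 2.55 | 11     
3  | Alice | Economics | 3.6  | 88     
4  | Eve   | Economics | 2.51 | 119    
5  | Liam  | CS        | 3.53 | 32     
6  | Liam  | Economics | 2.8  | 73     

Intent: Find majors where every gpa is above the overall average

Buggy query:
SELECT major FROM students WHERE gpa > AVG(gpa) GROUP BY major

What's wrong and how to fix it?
Bug: WHERE evaluates per row before aggregation, so AVG() is unavailable

Fix: Use a subquery for AVG and a HAVING MIN(...) filter so the condition holds for every row in the group

Corrected query:
SELECT major FROM students GROUP BY major HAVING MIN(gpa) > (SELECT AVG(gpa) FROM students)

Result:
(no rows)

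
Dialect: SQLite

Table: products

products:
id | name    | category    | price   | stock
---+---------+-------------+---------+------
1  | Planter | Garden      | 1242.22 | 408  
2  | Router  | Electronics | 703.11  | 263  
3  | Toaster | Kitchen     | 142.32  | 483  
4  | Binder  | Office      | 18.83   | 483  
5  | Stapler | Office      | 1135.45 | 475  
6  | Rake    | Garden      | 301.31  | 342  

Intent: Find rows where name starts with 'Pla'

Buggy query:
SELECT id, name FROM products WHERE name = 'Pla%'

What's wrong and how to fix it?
Bug: Wildcards only work with LIKE; '=' treats '%' as a literal character

Fix: Replace '=' with LIKE so 'Pla%' is treated as a pattern

Corrected query:
SELECT id, name FROM products WHERE name LIKE 'Pla%'

Result:
id | name   
---+--------
1  | Planter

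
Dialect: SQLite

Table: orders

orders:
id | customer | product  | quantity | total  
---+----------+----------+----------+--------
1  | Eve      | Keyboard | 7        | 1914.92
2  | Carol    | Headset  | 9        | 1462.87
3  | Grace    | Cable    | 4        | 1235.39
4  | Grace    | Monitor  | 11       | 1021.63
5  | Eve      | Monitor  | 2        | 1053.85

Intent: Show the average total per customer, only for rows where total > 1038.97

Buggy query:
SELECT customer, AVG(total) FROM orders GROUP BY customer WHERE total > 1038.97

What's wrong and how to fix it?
Bug: WHERE cannot follow GROUP BY

Fix: Place WHERE between FROM and GROUP BY

Corrected query:
SELECT customer, AVG(total) FROM orders WHERE total > 1038.97 GROUP BY customer

Result:
customer | AVG(total)
---------+-----------
Carol    | 1462.87   
Eve      | 1484.385  
Grace    | 1235.39   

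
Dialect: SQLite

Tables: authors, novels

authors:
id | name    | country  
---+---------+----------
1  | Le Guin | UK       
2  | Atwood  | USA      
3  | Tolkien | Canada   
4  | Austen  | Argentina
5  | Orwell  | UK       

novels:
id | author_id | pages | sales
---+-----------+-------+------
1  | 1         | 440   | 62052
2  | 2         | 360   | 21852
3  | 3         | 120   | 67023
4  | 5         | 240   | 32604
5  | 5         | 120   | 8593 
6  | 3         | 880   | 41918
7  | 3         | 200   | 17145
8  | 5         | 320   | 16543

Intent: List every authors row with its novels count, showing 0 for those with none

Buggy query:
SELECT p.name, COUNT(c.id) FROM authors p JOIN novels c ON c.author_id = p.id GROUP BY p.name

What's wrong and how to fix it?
Bug: INNER JOIN drops authors rows that have no matching novels rows

Fix: Use LEFT JOIN so parents without children still appear (COUNT(c.id) gives 0)

Corrected query:
SELECT p.name, COUNT(c.id) FROM authors p LEFT JOIN novels c ON c.author_id = p.id GROUP BY p.name

Result:
name    | COUNT(c.id)
--------+------------
Atwood  | 1          
Austen  | 0          
Le Guin | 1          
Orwell  | 3          
Tolkien | 3          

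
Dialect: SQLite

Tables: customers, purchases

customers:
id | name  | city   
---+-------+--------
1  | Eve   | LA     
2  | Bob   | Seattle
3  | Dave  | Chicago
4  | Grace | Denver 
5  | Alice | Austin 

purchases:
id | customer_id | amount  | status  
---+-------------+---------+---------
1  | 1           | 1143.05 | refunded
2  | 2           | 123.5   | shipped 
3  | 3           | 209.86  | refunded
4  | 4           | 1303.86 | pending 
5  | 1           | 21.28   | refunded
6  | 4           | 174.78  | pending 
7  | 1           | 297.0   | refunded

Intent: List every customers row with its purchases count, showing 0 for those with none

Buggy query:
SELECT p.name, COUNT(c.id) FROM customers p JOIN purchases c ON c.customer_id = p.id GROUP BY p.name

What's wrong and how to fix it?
Bug: An inner join excludes parents with zero children

Fix: Switch to LEFT JOIN to retain unmatched parent rows

Corrected query:
SELECT p.name, COUNT(c.id) FROM customers p LEFT JOIN purchases c ON c.customer_id = p.id GROUP BY p.name

Result:
name  | COUNT(c.id)
------+------------
Alice | 0          
Bob   | 1          
Dave  | 1          
Eve   | 3          
Grace | 2          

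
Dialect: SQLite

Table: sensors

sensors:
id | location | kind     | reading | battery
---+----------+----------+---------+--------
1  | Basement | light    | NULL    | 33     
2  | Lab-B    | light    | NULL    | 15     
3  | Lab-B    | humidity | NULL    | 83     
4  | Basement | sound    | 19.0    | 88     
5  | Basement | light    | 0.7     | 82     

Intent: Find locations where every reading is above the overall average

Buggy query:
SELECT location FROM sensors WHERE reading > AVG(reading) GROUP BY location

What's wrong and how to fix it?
Bug: WHERE evaluates per row before aggregation, so AVG() is unavailable

Fix: Compute the overall average in a scalar subquery and compare each group's MIN against it in HAVING

Corrected query:
SELECT location FROM sensors GROUP BY location HAVING MIN(reading) > (SELECT AVG(reading) FROM sensors)

Result:
(no rows)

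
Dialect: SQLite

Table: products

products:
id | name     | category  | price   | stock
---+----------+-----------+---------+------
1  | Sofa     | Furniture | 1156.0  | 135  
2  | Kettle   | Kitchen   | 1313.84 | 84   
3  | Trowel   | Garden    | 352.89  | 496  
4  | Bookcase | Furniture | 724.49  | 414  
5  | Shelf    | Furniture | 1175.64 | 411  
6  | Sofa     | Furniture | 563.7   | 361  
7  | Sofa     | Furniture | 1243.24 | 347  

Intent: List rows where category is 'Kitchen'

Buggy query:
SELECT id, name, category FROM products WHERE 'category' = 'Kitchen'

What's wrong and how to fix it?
Bug: Single quotes denote string literals in SQL; the column name is being compared as a constant string

Fix: Reference the column as category without single quotes

Corrected query:
SELECT id, name, category FROM products WHERE category = 'Kitchen'

Result:
id | name   | category
---+--------+---------
2  | Kettle | Kitchen 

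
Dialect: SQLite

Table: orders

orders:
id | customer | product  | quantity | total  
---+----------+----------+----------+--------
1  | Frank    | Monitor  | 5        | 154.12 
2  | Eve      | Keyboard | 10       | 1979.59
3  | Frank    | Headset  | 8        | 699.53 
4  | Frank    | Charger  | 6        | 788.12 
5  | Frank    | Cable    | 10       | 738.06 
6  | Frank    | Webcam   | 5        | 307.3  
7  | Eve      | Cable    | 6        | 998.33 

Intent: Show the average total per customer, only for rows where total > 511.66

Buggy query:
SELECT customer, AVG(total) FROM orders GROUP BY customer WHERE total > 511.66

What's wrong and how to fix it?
Bug: Row-level WHERE must come before GROUP BY in the clause order

Fix: Place WHERE between FROM and GROUP BY

Corrected query:
SELECT customer, AVG(total) FROM orders WHERE total > 511.66 GROUP BY customer

Result:
customer | AVG(total)
---------+-----------
Eve      | 1488.96   
Frank    | 741.903333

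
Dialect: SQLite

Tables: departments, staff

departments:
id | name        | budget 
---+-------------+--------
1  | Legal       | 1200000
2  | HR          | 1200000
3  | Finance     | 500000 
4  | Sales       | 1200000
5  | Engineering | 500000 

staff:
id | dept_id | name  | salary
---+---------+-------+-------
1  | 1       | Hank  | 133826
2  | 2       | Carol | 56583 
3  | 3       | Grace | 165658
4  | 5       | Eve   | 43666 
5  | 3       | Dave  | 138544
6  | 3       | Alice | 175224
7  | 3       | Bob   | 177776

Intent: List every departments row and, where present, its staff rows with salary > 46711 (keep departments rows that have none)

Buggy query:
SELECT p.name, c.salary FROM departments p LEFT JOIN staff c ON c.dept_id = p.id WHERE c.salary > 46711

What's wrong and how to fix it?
Bug: Filtering c.salary in WHERE discards the NULL rows produced by LEFT JOIN, turning it into an inner join

Fix: Put 'c.salary > 46711' in the JOIN's ON clause instead of WHERE

Corrected query:
SELECT p.name, c.salary FROM departments p LEFT JOIN staff c ON c.dept_id = p.id AND c.salary > 46711

Result:
name        | salary
------------+-------
Legal       | 133826
HR          | 56583 
Finance     | 138544
Finance     | 165658
Finance     | 175224
Finance     | 177776
Sales       | NULL  
Engineering | NULL  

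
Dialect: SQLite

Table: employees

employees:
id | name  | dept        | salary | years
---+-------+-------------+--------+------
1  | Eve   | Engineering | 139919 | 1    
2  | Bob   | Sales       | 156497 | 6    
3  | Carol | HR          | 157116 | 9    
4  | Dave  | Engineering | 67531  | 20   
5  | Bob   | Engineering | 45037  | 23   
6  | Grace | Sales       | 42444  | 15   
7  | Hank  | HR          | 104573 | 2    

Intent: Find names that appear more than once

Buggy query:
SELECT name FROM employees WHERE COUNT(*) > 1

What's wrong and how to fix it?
Bug: COUNT(*) is an aggregate and cannot be used in WHERE

Fix: GROUP BY name, then filter groups with HAVING COUNT(*) > 1

Corrected query:
SELECT name FROM employees GROUP BY name HAVING COUNT(*) > 1

Result:
name
----
Bob 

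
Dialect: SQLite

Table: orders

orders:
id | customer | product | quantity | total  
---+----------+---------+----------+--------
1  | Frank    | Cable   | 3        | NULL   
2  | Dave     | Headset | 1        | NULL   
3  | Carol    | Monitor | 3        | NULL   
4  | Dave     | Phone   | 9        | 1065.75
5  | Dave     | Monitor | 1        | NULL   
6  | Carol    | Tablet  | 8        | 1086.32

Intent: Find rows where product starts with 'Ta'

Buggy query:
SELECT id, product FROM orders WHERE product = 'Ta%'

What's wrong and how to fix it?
Bug: '=' compares the literal string including the % character; pattern matching needs LIKE

Fix: Use LIKE for wildcard pattern matching

Corrected query:
SELECT id, product FROM orders WHERE product LIKE 'Ta%'

Result:
id | product
---+--------
6  | Tablet 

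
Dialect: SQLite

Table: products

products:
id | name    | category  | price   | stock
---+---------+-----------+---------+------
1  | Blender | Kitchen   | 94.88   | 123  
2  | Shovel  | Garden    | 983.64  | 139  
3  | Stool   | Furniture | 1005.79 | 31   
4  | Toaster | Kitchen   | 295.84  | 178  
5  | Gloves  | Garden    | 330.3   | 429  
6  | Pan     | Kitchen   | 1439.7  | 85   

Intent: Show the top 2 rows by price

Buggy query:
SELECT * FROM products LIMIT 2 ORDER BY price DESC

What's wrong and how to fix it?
Bug: LIMIT must come after ORDER BY

Fix: Sort with ORDER BY, then apply LIMIT

Corrected query:
SELECT * FROM products ORDER BY price DESC LIMIT 2

Result:
id | name  | category  | price   | stock
---+-------+-----------+---------+------
6  | Pan   | Kitchen   | 1439.7  | 85   
3  | Stool | Furniture | 1005.79 | 31   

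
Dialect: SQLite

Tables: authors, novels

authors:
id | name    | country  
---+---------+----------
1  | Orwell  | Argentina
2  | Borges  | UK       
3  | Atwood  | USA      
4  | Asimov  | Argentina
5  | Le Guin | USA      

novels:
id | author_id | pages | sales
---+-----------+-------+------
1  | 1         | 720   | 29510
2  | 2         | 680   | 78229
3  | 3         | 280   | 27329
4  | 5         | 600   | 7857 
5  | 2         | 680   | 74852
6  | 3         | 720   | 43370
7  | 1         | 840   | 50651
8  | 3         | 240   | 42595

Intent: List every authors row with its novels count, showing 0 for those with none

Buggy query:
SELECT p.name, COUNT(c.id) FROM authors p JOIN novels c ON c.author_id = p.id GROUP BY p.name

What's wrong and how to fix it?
Bug: An inner join excludes parents with zero children

Fix: Use LEFT JOIN so parents without children still appear (COUNT(c.id) gives 0)

Corrected query:
SELECT p.name, COUNT(c.id) FROM authors p LEFT JOIN novels c ON c.author_id = p.id GROUP BY p.name

Result:
name    | COUNT(c.id)
--------+------------
Asimov  | 0          
Atwood  | 3          
Borges  | 2          
Le Guin | 1          
Orwell  | 2          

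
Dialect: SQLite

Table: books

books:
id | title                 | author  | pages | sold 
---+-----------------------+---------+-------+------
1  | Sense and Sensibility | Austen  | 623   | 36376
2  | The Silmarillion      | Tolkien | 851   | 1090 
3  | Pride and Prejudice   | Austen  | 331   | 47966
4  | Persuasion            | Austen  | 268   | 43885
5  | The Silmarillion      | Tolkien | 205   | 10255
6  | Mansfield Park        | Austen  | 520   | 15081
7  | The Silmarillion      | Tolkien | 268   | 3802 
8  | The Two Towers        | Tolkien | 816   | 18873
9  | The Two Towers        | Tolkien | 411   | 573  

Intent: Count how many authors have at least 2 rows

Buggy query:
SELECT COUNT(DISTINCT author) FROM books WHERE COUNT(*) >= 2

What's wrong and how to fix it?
Bug: COUNT(*) cannot appear in WHERE; the per-group count doesn't exist yet

Fix: Use a subquery that GROUPs and filters with HAVING, then count its rows

Corrected query:
SELECT COUNT(*) FROM (SELECT author FROM books GROUP BY author HAVING COUNT(*) >= 2)

Result:
COUNT(*)
--------
2       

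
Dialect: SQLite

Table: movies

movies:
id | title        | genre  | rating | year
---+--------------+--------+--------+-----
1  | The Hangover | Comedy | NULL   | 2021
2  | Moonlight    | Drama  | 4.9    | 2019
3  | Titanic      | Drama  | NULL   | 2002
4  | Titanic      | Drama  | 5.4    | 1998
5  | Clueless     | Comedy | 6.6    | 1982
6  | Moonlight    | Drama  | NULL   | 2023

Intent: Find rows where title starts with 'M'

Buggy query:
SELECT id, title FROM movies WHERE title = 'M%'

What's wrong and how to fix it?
Bug: '=' compares the literal string including the % character; pattern matching needs LIKE

Fix: Replace '=' with LIKE so 'M%' is treated as a pattern

Corrected query:
SELECT id, title FROM movies WHERE title LIKE 'M%'

Result:
id | title    
---+----------
2  | Moonlight
6  | Moonlight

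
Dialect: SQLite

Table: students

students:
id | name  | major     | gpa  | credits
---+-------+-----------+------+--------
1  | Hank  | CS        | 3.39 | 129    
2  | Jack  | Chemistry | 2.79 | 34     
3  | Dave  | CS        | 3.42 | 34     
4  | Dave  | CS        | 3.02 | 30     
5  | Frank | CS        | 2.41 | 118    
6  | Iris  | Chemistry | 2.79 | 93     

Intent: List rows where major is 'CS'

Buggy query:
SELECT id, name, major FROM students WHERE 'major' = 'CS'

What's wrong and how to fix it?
Bug: Single quotes denote string literals in SQL; the column name is being compared as a constant string

Fix: Remove the quotes around the column name (or use double quotes for an identifier)

Corrected query:
SELECT id, name, major FROM students WHERE major = 'CS'

Result:
id | name  | major
---+-------+------
1  | Hank  | CS   
3  | Dave  | CS   
4  | Dave  | CS   
5  | Frank | CS   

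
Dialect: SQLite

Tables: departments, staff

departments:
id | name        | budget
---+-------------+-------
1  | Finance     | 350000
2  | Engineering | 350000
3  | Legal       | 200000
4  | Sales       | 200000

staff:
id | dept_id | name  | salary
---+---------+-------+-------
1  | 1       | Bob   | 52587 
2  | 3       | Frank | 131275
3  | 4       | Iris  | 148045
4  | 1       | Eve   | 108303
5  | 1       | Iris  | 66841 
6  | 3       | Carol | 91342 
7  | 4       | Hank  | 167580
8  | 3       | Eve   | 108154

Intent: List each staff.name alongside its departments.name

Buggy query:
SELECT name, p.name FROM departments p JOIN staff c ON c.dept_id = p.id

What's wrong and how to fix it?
Bug: 'name' exists in both joined tables, so the database can't tell which one is meant

Fix: Prefix ambiguous columns with the table alias

Corrected query:
SELECT c.name, p.name FROM departments p JOIN staff c ON c.dept_id = p.id

Result:
name  | name   
------+--------
Bob   | Finance
Frank | Legal  
Iris  | Sales  
Eve   | Finance
Iris  | Finance
Carol | Legal  
Hank  | Sales  
Eve   | Legal  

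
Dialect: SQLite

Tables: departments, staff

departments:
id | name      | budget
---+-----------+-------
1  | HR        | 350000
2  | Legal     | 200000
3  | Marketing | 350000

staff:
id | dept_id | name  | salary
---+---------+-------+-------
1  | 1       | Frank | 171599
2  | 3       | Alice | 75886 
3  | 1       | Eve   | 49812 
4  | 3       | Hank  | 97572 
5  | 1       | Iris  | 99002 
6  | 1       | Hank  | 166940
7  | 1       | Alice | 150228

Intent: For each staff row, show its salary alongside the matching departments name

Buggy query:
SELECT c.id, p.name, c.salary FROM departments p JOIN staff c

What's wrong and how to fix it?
Bug: JOIN with no ON clause produces a cartesian product; every staff row pairs with every departments row

Fix: Specify the join condition linking the foreign key to the parent id

Corrected query:
SELECT c.id, p.name, c.salary FROM departments p JOIN staff c ON c.dept_id = p.id

Result:
id | name      | salary
---+-----------+-------
1  | HR        | 171599
2  | Marketing | 75886 
3  | HR        | 49812 
4  | Marketing | 97572 
5  | HR        | 99002 
6  | HR        | 166940
7  | HR        | 150228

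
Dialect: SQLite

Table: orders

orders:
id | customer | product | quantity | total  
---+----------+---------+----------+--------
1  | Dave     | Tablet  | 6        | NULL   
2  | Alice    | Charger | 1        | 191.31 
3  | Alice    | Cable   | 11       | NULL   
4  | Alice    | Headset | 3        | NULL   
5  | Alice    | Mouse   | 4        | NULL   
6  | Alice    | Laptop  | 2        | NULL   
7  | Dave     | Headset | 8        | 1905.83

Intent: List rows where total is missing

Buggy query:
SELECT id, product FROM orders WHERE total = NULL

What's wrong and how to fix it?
Bug: '= NULL' is always unknown in SQL three-valued logic, so no rows match

Fix: Use IS NULL to test for NULL

Corrected query:
SELECT id, product FROM orders WHERE total IS NULL

Result:
id | product
---+--------
1  | Tablet 
3  | Cable  
4  | Headset
5  | Mouse  
6  | Laptop 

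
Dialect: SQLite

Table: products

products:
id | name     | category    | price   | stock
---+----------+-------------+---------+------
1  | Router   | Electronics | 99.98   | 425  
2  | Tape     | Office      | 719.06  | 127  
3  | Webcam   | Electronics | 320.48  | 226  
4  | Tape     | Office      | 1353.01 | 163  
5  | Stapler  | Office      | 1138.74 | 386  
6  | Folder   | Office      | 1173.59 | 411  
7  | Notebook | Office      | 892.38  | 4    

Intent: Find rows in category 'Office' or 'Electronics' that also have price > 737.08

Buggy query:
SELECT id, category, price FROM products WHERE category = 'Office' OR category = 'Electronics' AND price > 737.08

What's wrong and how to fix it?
Bug: Without parentheses, AND is evaluated before OR, so the price filter only applies to the 'Electronics' branch

Fix: Add parentheses around the OR so the AND applies to both alternatives

Corrected query:
SELECT id, category, price FROM products WHERE (category = 'Office' OR category = 'Electronics') AND price > 737.08

Result:
id | category | price  
---+----------+--------
4  | Office   | 1353.01
5  | Office   | 1138.74
6  | Office   | 1173.59
7  | Office   | 892.38 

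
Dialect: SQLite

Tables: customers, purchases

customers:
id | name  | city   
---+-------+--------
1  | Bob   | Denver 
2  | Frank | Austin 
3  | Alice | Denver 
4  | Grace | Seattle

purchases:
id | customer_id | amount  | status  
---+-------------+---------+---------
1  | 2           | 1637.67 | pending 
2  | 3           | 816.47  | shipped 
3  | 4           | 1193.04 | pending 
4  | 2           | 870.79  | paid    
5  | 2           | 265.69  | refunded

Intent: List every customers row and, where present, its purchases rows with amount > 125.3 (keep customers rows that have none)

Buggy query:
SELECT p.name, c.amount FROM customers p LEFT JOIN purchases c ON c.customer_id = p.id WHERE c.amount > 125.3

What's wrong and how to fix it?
Bug: Filtering c.amount in WHERE discards the NULL rows produced by LEFT JOIN, turning it into an inner join

Fix: Move the right-table condition into the ON clause so unmatched parents are kept

Corrected query:
SELECT p.name, c.amount FROM customers p LEFT JOIN purchases c ON c.customer_id = p.id AND c.amount > 125.3

Result:
name  | amount 
------+--------
Bob   | NULL   
Frank | 265.69 
Frank | 870.79 
Frank | 1637.67
Alice | 816.47 
Grace | 1193.04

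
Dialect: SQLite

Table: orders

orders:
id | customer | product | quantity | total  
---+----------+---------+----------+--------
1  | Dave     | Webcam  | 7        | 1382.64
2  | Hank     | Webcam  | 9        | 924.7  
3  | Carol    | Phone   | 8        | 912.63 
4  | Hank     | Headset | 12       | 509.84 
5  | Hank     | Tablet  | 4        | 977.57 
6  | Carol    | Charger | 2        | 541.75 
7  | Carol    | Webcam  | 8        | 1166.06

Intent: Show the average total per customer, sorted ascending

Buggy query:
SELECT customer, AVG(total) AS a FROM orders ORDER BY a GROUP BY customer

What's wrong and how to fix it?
Bug: GROUP BY must precede ORDER BY

Fix: Move ORDER BY to the end, after GROUP BY

Corrected query:
SELECT customer, AVG(total) AS a FROM orders GROUP BY customer ORDER BY a

Result:
customer | a         
---------+-----------
Hank     | 804.036667
Carol    | 873.48    
Dave     | 1382.64   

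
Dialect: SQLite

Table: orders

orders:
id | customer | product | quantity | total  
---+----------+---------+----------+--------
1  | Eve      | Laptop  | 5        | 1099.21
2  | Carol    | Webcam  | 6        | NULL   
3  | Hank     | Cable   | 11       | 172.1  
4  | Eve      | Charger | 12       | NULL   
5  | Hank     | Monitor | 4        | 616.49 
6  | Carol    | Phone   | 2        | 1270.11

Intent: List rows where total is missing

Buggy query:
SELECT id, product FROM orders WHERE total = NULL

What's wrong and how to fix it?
Bug: Comparing to NULL with '=' never matches; NULL = NULL is unknown, not true

Fix: Replace '= NULL' with 'IS NULL'

Corrected query:
SELECT id, product FROM orders WHERE total IS NULL

Result:
id | product
---+--------
2  | Webcam 
4  | Charger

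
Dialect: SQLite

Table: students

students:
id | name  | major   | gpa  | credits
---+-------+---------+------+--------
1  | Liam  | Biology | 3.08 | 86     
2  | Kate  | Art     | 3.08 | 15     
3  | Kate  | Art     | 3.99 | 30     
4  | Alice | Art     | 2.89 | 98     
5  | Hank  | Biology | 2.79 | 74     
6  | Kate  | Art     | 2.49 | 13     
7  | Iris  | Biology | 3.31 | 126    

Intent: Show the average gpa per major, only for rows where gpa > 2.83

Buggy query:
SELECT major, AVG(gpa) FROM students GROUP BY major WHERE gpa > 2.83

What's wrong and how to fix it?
Bug: Row-level WHERE must come before GROUP BY in the clause order

Fix: Move the WHERE clause before GROUP BY

Corrected query:
SELECT major, AVG(gpa) FROM students WHERE gpa > 2.83 GROUP BY major

Result:
major   | AVG(gpa)
--------+---------
Art     | 3.32    
Biology | 3.195   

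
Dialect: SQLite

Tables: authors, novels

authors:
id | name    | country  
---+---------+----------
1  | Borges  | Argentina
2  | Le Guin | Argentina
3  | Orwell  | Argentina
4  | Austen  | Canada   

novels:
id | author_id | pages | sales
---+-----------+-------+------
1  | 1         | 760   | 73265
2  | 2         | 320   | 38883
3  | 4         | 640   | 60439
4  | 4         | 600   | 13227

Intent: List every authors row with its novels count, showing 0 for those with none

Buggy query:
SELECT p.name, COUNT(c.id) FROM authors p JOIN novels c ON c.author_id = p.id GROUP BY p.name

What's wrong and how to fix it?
Bug: An inner join excludes parents with zero children

Fix: Switch to LEFT JOIN to retain unmatched parent rows

Corrected query:
SELECT p.name, COUNT(c.id) FROM authors p LEFT JOIN novels c ON c.author_id = p.id GROUP BY p.name

Result:
name    | COUNT(c.id)
--------+------------
Austen  | 2          
Borges  | 1          
Le Guin | 1          
Orwell  | 0          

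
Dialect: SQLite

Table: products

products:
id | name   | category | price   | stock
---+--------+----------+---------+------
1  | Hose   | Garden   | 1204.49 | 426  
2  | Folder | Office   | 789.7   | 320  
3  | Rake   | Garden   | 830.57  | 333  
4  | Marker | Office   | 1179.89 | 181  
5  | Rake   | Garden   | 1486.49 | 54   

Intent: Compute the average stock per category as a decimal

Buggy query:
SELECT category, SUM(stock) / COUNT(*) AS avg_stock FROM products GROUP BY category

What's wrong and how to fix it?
Bug: Both operands are integers, so '/' performs integer division and truncates

Fix: Multiply by 1.0 (or CAST to REAL) to force floating-point division

Corrected query:
SELECT category, SUM(stock) * 1.0 / COUNT(*) AS avg_stock FROM products GROUP BY category

Result:
category | avg_stock
---------+----------
Garden   | 271      
Office   | 250.5    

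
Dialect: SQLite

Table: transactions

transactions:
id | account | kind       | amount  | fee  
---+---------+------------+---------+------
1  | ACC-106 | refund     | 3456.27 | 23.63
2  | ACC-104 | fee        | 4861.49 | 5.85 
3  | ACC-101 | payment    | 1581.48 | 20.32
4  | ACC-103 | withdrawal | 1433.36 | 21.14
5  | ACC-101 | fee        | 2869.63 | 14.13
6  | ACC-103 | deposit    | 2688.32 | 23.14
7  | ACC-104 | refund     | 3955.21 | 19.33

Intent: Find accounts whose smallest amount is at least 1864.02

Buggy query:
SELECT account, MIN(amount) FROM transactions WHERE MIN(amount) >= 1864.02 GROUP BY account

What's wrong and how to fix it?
Bug: Aggregates like MIN are computed per group after WHERE runs

Fix: Use HAVING for the per-group MIN condition

Corrected query:
SELECT account, MIN(amount) FROM transactions GROUP BY account HAVING MIN(amount) >= 1864.02

Result:
account | MIN(amount)
--------+------------
ACC-104 | 3955.21    
ACC-106 | 3456.27    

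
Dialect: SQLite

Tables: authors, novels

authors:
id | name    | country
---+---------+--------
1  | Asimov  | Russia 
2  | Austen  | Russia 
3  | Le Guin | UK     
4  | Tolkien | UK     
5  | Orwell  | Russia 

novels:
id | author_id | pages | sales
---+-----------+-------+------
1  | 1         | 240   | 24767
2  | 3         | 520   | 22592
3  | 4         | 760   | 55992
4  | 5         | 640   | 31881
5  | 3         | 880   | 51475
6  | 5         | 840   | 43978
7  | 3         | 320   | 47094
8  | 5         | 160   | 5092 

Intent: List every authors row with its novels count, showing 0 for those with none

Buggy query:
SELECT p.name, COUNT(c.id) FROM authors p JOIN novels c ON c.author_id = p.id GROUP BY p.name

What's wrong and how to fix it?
Bug: INNER JOIN drops authors rows that have no matching novels rows

Fix: Switch to LEFT JOIN to retain unmatched parent rows

Corrected query:
SELECT p.name, COUNT(c.id) FROM authors p LEFT JOIN novels c ON c.author_id = p.id GROUP BY p.name

Result:
name    | COUNT(c.id)
--------+------------
Asimov  | 1          
Austen  | 0          
Le Guin | 3          
Orwell  | 3          
Tolkien | 1          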